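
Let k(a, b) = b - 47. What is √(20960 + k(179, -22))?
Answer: √20891 ≈ 144.54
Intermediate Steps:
k(a, b) = -47 + b
√(20960 + k(179, -22)) = √(20960 + (-47 - 22)) = √(20960 - 69) = √20891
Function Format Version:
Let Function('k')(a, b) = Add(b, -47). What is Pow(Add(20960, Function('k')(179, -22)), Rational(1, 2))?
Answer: Pow(20891, Rational(1, 2)) ≈ 144.54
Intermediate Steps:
Function('k')(a, b) = Add(-47, b)
Pow(Add(20960, Function('k')(179, -22)), Rational(1, 2)) = Pow(Add(20960, Add(-47, -22)), Rational(1, 2)) = Pow(Add(20960, -69), Rational(1, 2)) = Pow(20891, Rational(1, 2))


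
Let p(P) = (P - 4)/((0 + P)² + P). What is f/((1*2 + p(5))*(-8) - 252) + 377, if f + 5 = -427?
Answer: 190441/503 ≈ 378.61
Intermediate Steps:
f = -432 (f = -5 - 427 = -432)
p(P) = (-4 + P)/(P + P²) (p(P) = (-4 + P)/(P² + P) = (-4 + P)/(P + P²))
f/((1*2 + p(5))*(-8) - 252) + 377 = -432/((1*2 + (-4 + 5)/(5*(1 + 5)))*(-8) - 252) + 377 = -432/((2 + (⅕)*1/6)*(-8) - 252) + 377 = -432/((2 + (⅕)*(⅙)*1)*(-8) - 252) + 377 = -432/((2 + 1/30)*(-8) - 252) + 377 = -432/((61/30)*(-8) - 252) + 377 = -432/(-244/15 - 252) + 377 = -432/(-4024/15) + 377 = -432*(-15/4024) + 377 = 810/503 + 377 = 190441/503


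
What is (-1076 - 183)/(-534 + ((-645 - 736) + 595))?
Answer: 1259/1320 ≈ 0.95379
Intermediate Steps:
(-1076 - 183)/(-534 + ((-645 - 736) + 595)) = -1259/(-534 + (-1381 + 595)) = -1259/(-534 - 786) = -1259/(-1320) = -1259*(-1/1320) = 1259/1320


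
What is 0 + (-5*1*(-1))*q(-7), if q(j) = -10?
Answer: -50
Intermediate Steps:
0 + (-5*1*(-1))*q(-7) = 0 + (-5*1*(-1))*(-10) = 0 - 5*(-1)*(-10) = 0 + 5*(-10) = 0 - 50 = -50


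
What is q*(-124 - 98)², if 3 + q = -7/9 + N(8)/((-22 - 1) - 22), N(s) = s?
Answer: -974728/5 ≈ -1.9495e+5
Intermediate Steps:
q = -178/45 (q = -3 + (-7/9 + 8/((-22 - 1) - 22)) = -3 + (-7*⅑ + 8/(-23 - 22)) = -3 + (-7/9 + 8/(-45)) = -3 + (-7/9 + 8*(-1/45)) = -3 + (-7/9 - 8/45) = -3 - 43/45 = -178/45 ≈ -3.9556)
q*(-124 - 98)² = -178*(-124 - 98)²/45 = -178/45*(-222)² = -178/45*49284 = -974728/5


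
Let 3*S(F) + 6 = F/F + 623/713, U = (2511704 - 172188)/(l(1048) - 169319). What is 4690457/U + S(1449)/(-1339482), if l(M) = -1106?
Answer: -1145159901180701037739/3351534470876484 ≈ -3.4168e+5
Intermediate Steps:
U = -2339516/170425 (U = (2511704 - 172188)/(-1106 - 169319) = 2339516/(-170425) = 2339516*(-1/170425) = -2339516/170425 ≈ -13.728)
S(F) = -2942/2139 (S(F) = -2 + (F/F + 623/713)/3 = -2 + (1 + 623*(1/713))/3 = -2 + (1 + 623/713)/3 = -2 + (1/3)*(1336/713) = -2 + 1336/2139 = -2942/2139)
4690457/U + S(1449)/(-1339482) = 4690457/(-2339516/170425) - 2942/2139/(-1339482) = 4690457*(-170425/2339516) - 2942/2139*(-1/1339482) = -799371134225/2339516 + 1471/1432575999 = -1145159901180701037739/3351534470876484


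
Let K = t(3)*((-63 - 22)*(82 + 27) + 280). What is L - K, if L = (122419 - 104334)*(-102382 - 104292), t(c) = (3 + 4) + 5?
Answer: -3737591470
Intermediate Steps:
t(c) = 12 (t(c) = 7 + 5 = 12)
L = -3737699290 (L = 18085*(-206674) = -3737699290)
K = -107820 (K = 12*((-63 - 22)*(82 + 27) + 280) = 12*(-85*109 + 280) = 12*(-9265 + 280) = 12*(-8985) = -107820)
L - K = -3737699290 - 1*(-107820) = -3737699290 + 107820 = -3737591470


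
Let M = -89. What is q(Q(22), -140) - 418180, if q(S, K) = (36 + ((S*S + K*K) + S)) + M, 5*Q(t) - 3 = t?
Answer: -398603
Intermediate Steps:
Q(t) = ⅗ + t/5
q(S, K) = -53 + S + K² + S² (q(S, K) = (36 + ((S*S + K*K) + S)) - 89 = (36 + ((S² + K²) + S)) - 89 = (36 + ((K² + S²) + S)) - 89 = (36 + (S + K² + S²)) - 89 = (36 + S + K² + S²) - 89 = -53 + S + K² + S²)
q(Q(22), -140) - 418180 = (-53 + (⅗ + (⅕)*22) + (-140)² + (⅗ + (⅕)*22)²) - 418180 = (-53 + (⅗ + 22/5) + 19600 + (⅗ + 22/5)²) - 418180 = (-53 + 5 + 19600 + 5²) - 418180 = (-53 + 5 + 19600 + 25) - 418180 = 19577 - 418180 = -398603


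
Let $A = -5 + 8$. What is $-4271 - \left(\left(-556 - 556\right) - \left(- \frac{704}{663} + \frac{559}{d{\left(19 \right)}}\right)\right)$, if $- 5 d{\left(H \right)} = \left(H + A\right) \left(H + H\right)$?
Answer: $- \frac{1753374241}{554268} \approx -3163.4$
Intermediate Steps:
$A = 3$
$d{\left(H \right)} = - \frac{2 H \left(3 + H\right)}{5}$ ($d{\left(H \right)} = - \frac{\left(H + 3\right) \left(H + H\right)}{5} = - \frac{\left(3 + H\right) 2 H}{5} = - \frac{2 H \left(3 + H\right)}{5}$)
$-4271 - \left(\left(-556 - 556\right) - \left(- \frac{704}{663} + \frac{559}{d{\left(19 \right)}}\right)\right) = -4271 - \left(\left(-556 - 556\right) - \left(- \frac{704}{663} + 559 \left(- \frac{5}{38 \left(3 + 19\right)}\right)\right)\right) = -4271 - \left(-1112 - \left(- \frac{704}{663} + \frac{559}{\left(- \frac{2}{5}\right) 19 \cdot 22}\right)\right) = -4271 - \left(-1112 - \left(- \frac{704}{663} + \frac{559}{- \frac{836}{5}}\right)\right) = -4271 - \left(-1112 + \left(\left(-559\right) \left(- \frac{5}{836}\right) + \frac{704}{663}\right)\right) = -4271 - \left(-1112 + \left(\frac{2795}{836} + \frac{704}{663}\right)\right) = -4271 - \left(-1112 + \frac{2441629}{554268}\right) = -4271 - - \frac{613904387}{554268} = -4271 + \frac{613904387}{554268} = - \frac{1753374241}{554268}$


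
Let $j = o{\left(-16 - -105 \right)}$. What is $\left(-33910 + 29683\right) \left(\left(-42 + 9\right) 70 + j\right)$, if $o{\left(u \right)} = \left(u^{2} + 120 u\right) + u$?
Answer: $-69238260$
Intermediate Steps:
$o{\left(u \right)} = u^{2} + 121 u$
$j = 18690$ ($j = \left(-16 - -105\right) \left(121 - -89\right) = \left(-16 + 105\right) \left(121 + \left(-16 + 105\right)\right) = 89 \left(121 + 89\right) = 89 \cdot 210 = 18690$)
$\left(-33910 + 29683\right) \left(\left(-42 + 9\right) 70 + j\right) = \left(-33910 + 29683\right) \left(\left(-42 + 9\right) 70 + 18690\right) = - 4227 \left(\left(-33\right) 70 + 18690\right) = - 4227 \left(-2310 + 18690\right) = \left(-4227\right) 16380 = -69238260$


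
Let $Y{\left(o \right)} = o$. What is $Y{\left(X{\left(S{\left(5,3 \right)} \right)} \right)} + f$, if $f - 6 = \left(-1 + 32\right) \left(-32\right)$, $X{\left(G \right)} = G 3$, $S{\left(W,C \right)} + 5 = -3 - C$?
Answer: $-1019$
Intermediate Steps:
$S{\left(W,C \right)} = -8 - C$ ($S{\left(W,C \right)} = -5 - \left(3 + C\right) = -8 - C$)
$X{\left(G \right)} = 3 G$
$f = -986$ ($f = 6 + \left(-1 + 32\right) \left(-32\right) = 6 + 31 \left(-32\right) = 6 - 992 = -986$)
$Y{\left(X{\left(S{\left(5,3 \right)} \right)} \right)} + f = 3 \left(-8 - 3\right) - 986 = 3 \left(-11\right) - 986 = -33 - 986 = -1019$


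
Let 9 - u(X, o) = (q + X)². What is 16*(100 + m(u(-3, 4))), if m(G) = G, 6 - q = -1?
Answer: 1488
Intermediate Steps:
q = 7 (q = 6 - 1*(-1) = 6 + 1 = 7)
u(X, o) = 9 - (7 + X)²
16*(100 + m(u(-3, 4))) = 16*(100 + (9 - (7 - 3)²)) = 16*(100 + (9 - 1*4²)) = 16*(100 + (9 - 1*16)) = 16*(100 + (9 - 16)) = 16*(100 - 7) = 16*93 = 1488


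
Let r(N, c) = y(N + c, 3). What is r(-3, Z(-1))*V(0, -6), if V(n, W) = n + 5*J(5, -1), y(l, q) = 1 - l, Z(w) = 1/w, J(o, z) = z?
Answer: -25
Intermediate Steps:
r(N, c) = 1 - N - c (r(N, c) = 1 - (N + c) = 1 + (-N - c) = 1 - N - c)
V(n, W) = -5 + n (V(n, W) = n + 5*(-1) = n - 5 = -5 + n)
r(-3, Z(-1))*V(0, -6) = (1 - 1*(-3) - 1/(-1))*(-5 + 0) = (1 + 3 - 1*(-1))*(-5) = (1 + 3 + 1)*(-5) = 5*(-5) = -25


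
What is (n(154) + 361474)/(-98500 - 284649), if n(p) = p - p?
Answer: -361474/383149 ≈ -0.94343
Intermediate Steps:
n(p) = 0
(n(154) + 361474)/(-98500 - 284649) = (0 + 361474)/(-98500 - 284649) = 361474/(-383149) = 361474*(-1/383149) = -361474/383149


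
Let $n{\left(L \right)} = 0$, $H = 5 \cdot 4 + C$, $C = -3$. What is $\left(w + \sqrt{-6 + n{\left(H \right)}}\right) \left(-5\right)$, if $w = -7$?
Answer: $35 - 5 i \sqrt{6} \approx 35.0 - 12.247 i$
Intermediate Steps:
$H = 17$ ($H = 5 \cdot 4 - 3 = 20 - 3 = 17$)
$\left(w + \sqrt{-6 + n{\left(H \right)}}\right) \left(-5\right) = \left(-7 + \sqrt{-6 + 0}\right) \left(-5\right) = \left(-7 + \sqrt{-6}\right) \left(-5\right) = \left(-7 + i \sqrt{6}\right) \left(-5\right) = 35 - 5 i \sqrt{6}$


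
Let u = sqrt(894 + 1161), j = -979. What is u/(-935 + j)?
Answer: -sqrt(2055)/1914 ≈ -0.023685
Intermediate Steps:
u = sqrt(2055) ≈ 45.332
u/(-935 + j) = sqrt(2055)/(-935 - 979) = sqrt(2055)/(-1914) = sqrt(2055)*(-1/1914) = -sqrt(2055)/1914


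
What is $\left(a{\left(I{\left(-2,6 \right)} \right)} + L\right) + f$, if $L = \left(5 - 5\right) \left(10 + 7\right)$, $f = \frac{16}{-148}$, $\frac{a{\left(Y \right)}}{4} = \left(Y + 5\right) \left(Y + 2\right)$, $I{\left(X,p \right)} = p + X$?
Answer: $\frac{7988}{37} \approx 215.89$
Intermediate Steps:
$I{\left(X,p \right)} = X + p$
$a{\left(Y \right)} = 4 \left(2 + Y\right) \left(5 + Y\right)$ ($a{\left(Y \right)} = 4 \left(Y + 5\right) \left(Y + 2\right) = 4 \left(5 + Y\right) \left(2 + Y\right) = 4 \left(2 + Y\right) \left(5 + Y\right)$)
$f = - \frac{4}{37}$ ($f = 16 \left(- \frac{1}{148}\right) = - \frac{4}{37} \approx -0.10811$)
$L = 0$ ($L = 0 \cdot 17 = 0$)
$\left(a{\left(I{\left(-2,6 \right)} \right)} + L\right) + f = \left(\left(40 + 4 \left(-2 + 6\right)^{2} + 28 \left(-2 + 6\right)\right) + 0\right) - \frac{4}{37} = \left(\left(40 + 4 \cdot 4^{2} + 28 \cdot 4\right) + 0\right) - \frac{4}{37} = \left(\left(40 + 4 \cdot 16 + 112\right) + 0\right) - \frac{4}{37} = \left(\left(40 + 64 + 112\right) + 0\right) - \frac{4}{37} = \left(216 + 0\right) - \frac{4}{37} = 216 - \frac{4}{37} = \frac{7988}{37}$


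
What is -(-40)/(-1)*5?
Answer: -200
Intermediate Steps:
-(-40)/(-1)*5 = -(-40)*(-1)*5 = -2*20*5 = -40*5 = -200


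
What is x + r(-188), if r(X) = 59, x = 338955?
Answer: 339014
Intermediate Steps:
x + r(-188) = 338955 + 59 = 339014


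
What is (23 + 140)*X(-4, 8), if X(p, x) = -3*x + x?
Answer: -2608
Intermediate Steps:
X(p, x) = -2*x
(23 + 140)*X(-4, 8) = (23 + 140)*(-2*8) = 163*(-16) = -2608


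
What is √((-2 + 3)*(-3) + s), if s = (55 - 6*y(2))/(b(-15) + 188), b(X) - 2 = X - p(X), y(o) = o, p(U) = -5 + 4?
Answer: I*√5335/44 ≈ 1.66*I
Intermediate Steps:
p(U) = -1
b(X) = 3 + X (b(X) = 2 + (X - 1*(-1)) = 2 + (X + 1) = 2 + (1 + X) = 3 + X)
s = 43/176 (s = (55 - 6*2)/((3 - 15) + 188) = (55 - 12)/(-12 + 188) = 43/176 ≈ 0.24432)
√((-2 + 3)*(-3) + s) = √((-2 + 3)*(-3) + 43/176) = √(1*(-3) + 43/176) = √(-3 + 43/176) = √(-485/176) = I*√5335/44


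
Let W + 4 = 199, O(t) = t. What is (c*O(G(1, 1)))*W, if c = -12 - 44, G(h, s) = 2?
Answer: -21840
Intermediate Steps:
W = 195 (W = -4 + 199 = 195)
c = -56
(c*O(G(1, 1)))*W = -56*2*195 = -112*195 = -21840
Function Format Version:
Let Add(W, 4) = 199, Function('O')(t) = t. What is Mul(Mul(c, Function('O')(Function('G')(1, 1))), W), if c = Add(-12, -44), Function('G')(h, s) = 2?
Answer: -21840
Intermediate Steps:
W = 195 (W = Add(-4, 199) = 195)
c = -56
Mul(Mul(c, Function('O')(Function('G')(1, 1))), W) = Mul(Mul(-56, 2), 195) = Mul(-112, 195) = -21840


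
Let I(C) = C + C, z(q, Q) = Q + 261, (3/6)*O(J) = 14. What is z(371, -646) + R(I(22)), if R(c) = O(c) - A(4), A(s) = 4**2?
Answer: -373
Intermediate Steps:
O(J) = 28 (O(J) = 2*14 = 28)
z(q, Q) = 261 + Q
A(s) = 16
I(C) = 2*C
R(c) = 12 (R(c) = 28 - 1*16 = 28 - 16 = 12)
z(371, -646) + R(I(22)) = (261 - 646) + 12 = -385 + 12 = -373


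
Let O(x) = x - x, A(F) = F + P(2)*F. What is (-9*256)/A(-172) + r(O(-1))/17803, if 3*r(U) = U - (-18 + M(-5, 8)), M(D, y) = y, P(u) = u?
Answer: 10254958/2296587 ≈ 4.4653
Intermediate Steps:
A(F) = 3*F (A(F) = F + 2*F = 3*F)
O(x) = 0
r(U) = 10/3 + U/3 (r(U) = (U - (-18 + 8))/3 = (U - 1*(-10))/3 = (U + 10)/3 = (10 + U)/3 = 10/3 + U/3)
(-9*256)/A(-172) + r(O(-1))/17803 = (-9*256)/((3*(-172))) + (10/3 + (⅓)*0)/17803 = -2304/(-516) + (10/3 + 0)*(1/17803) = -2304*(-1/516) + (10/3)*(1/17803) = 192/43 + 10/53409 = 10254958/2296587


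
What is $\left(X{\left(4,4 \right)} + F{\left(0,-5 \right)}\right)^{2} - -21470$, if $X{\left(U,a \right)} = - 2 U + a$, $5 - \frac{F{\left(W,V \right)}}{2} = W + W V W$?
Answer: $21506$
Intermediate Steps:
$F{\left(W,V \right)} = 10 - 2 W - 2 V W^{2}$ ($F{\left(W,V \right)} = 10 - 2 \left(W + W V W\right) = 10 - 2 \left(W + V W^{2}\right) = 10 - \left(2 W + 2 V W^{2}\right) = 10 - 2 W - 2 V W^{2}$)
$X{\left(U,a \right)} = a - 2 U$
$\left(X{\left(4,4 \right)} + F{\left(0,-5 \right)}\right)^{2} - -21470 = \left(\left(4 - 8\right) - \left(-10 - 10 \cdot 0^{2}\right)\right)^{2} - -21470 = \left(\left(4 - 8\right) + \left(10 + 0 - \left(-10\right) 0\right)\right)^{2} + 21470 = \left(-4 + \left(10 + 0 + 0\right)\right)^{2} + 21470 = \left(-4 + 10\right)^{2} + 21470 = 6^{2} + 21470 = 36 + 21470 = 21506$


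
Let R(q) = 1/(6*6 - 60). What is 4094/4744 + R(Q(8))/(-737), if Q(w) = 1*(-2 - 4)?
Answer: 9052427/10488984 ≈ 0.86304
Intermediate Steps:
Q(w) = -6 (Q(w) = 1*(-6) = -6)
R(q) = -1/24 (R(q) = 1/(36 - 60) = 1/(-24) = -1/24)
4094/4744 + R(Q(8))/(-737) = 4094/4744 - 1/24/(-737) = 4094*(1/4744) - 1/24*(-1/737) = 2047/2372 + 1/17688 = 9052427/10488984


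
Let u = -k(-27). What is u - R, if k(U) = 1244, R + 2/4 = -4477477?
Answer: 8952467/2 ≈ 4.4762e+6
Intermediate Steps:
R = -8954955/2 (R = -1/2 - 4477477 = -8954955/2 ≈ -4.4775e+6)
u = -1244 (u = -1*1244 = -1244)
u - R = -1244 - 1*(-8954955/2) = -1244 + 8954955/2 = 8952467/2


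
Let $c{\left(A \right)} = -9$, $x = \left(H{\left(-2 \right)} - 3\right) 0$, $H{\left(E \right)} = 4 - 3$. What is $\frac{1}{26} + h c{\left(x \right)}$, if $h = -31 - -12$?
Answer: $\frac{4447}{26} \approx 171.04$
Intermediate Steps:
$H{\left(E \right)} = 1$
$x = 0$ ($x = \left(1 - 3\right) 0 = \left(-2\right) 0 = 0$)
$h = -19$ ($h = -31 + 12 = -19$)
$\frac{1}{26} + h c{\left(x \right)} = \frac{1}{26} - -171 = \frac{1}{26} + 171 = \frac{4447}{26}$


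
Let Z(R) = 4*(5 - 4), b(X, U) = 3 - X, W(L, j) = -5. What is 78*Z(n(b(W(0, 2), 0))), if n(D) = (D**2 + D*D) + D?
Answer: 312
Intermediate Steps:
n(D) = D + 2*D**2 (n(D) = (D**2 + D**2) + D = 2*D**2 + D = D + 2*D**2)
Z(R) = 4 (Z(R) = 4*1 = 4)
78*Z(n(b(W(0, 2), 0))) = 78*4 = 312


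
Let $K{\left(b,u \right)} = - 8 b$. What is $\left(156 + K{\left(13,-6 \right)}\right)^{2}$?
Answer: $2704$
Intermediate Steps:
$\left(156 + K{\left(13,-6 \right)}\right)^{2} = \left(156 - 104\right)^{2} = 52^{2} = 2704$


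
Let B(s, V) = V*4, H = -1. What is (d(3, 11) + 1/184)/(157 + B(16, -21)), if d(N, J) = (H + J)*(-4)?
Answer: -7359/13432 ≈ -0.54787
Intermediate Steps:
B(s, V) = 4*V
d(N, J) = 4 - 4*J (d(N, J) = (-1 + J)*(-4) = 4 - 4*J)
(d(3, 11) + 1/184)/(157 + B(16, -21)) = ((4 - 4*11) + 1/184)/(157 + 4*(-21)) = ((4 - 44) + 1/184)/(157 - 84) = (-40 + 1/184)/73 = -7359/184*1/73 = -7359/13432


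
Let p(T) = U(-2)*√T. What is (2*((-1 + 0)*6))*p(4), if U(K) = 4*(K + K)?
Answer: 384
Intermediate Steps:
U(K) = 8*K (U(K) = 4*(2*K) = 8*K)
p(T) = -16*√T (p(T) = (8*(-2))*√T = -16*√T)
(2*((-1 + 0)*6))*p(4) = (2*((-1 + 0)*6))*(-16*√4) = (2*(-1*6))*(-16*2) = (2*(-6))*(-32) = -12*(-32) = 384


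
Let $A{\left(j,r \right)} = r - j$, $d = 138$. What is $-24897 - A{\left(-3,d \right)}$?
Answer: $-25038$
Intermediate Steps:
$-24897 - A{\left(-3,d \right)} = -24897 - \left(138 - -3\right) = -24897 - \left(138 + 3\right) = -24897 - 141 = -25038$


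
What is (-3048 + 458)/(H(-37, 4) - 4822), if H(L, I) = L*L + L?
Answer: 259/349 ≈ 0.74212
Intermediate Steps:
H(L, I) = L + L² (H(L, I) = L² + L = L + L²)
(-3048 + 458)/(H(-37, 4) - 4822) = (-3048 + 458)/(-37*(1 - 37) - 4822) = -2590/(-37*(-36) - 4822) = -2590/(1332 - 4822) = -2590/(-3490) = -2590*(-1/3490) = 259/349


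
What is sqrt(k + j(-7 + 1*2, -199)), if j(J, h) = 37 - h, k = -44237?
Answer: 3*I*sqrt(4889) ≈ 209.76*I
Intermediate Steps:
sqrt(k + j(-7 + 1*2, -199)) = sqrt(-44237 + (37 - 1*(-199))) = sqrt(-44237 + (37 + 199)) = sqrt(-44237 + 236) = sqrt(-44001) = 3*I*sqrt(4889)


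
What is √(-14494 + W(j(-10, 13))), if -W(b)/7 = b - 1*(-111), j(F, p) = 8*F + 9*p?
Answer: I*√15530 ≈ 124.62*I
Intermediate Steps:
W(b) = -777 - 7*b (W(b) = -7*(b - 1*(-111)) = -7*(b + 111) = -7*(111 + b) = -777 - 7*b)
√(-14494 + W(j(-10, 13))) = √(-14494 + (-777 - 7*(8*(-10) + 9*13))) = √(-14494 + (-777 - 7*(-80 + 117))) = √(-14494 + (-777 - 7*37)) = √(-14494 + (-777 - 259)) = √(-14494 - 1036) = √(-15530) = I*√15530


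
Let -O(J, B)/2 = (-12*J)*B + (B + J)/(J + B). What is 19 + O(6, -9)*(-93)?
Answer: 120733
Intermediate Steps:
O(J, B) = -2 + 24*B*J (O(J, B) = -2*((-12*J)*B + (B + J)/(J + B)) = -2*(-12*B*J + (B + J)/(B + J)) = -2*(-12*B*J + 1) = -2*(1 - 12*B*J) = -2 + 24*B*J)
19 + O(6, -9)*(-93) = 19 + (-2 + 24*(-9)*6)*(-93) = 19 + (-2 - 1296)*(-93) = 19 - 1298*(-93) = 19 + 120714 = 120733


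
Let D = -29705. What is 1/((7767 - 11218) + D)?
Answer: -1/33156 ≈ -3.0160e-5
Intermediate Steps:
1/((7767 - 11218) + D) = 1/((7767 - 11218) - 29705) = 1/(-3451 - 29705) = 1/(-33156) = -1/33156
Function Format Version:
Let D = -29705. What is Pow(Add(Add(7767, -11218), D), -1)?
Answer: Rational(-1, 33156) ≈ -3.0160e-5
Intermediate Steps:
Pow(Add(Add(7767, -11218), D), -1) = Pow(Add(Add(7767, -11218), -29705), -1) = Pow(Add(-3451, -29705), -1) = Pow(-33156, -1) = Rational(-1, 33156)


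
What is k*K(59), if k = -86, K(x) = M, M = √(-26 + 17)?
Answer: -258*I ≈ -258.0*I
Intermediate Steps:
M = 3*I (M = √(-9) = 3*I ≈ 3.0*I)
K(x) = 3*I
k*K(59) = -258*I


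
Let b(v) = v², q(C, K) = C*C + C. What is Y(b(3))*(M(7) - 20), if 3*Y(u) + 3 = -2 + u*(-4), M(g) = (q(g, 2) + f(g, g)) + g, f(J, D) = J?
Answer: -2050/3 ≈ -683.33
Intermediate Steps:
q(C, K) = C + C² (q(C, K) = C² + C = C + C²)
M(g) = 2*g + g*(1 + g) (M(g) = (g*(1 + g) + g) + g = (g + g*(1 + g)) + g = 2*g + g*(1 + g))
Y(u) = -5/3 - 4*u/3 (Y(u) = -1 + (-2 + u*(-4))/3 = -1 + (-2 - 4*u)/3 = -1 + (-⅔ - 4*u/3) = -5/3 - 4*u/3)
Y(b(3))*(M(7) - 20) = (-5/3 - 4/3*3²)*(7*(3 + 7) - 20) = (-5/3 - 4/3*9)*(7*10 - 20) = (-5/3 - 12)*(70 - 20) = -41/3*50 = -2050/3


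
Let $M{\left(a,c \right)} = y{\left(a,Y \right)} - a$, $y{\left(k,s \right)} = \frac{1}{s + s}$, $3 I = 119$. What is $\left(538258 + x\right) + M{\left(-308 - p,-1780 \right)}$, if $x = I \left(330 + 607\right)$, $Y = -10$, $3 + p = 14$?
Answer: $\frac{34544677}{60} \approx 5.7575 \cdot 10^{5}$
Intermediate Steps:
$p = 11$ ($p = -3 + 14 = 11$)
$I = \frac{119}{3}$ ($I = \frac{1}{3} \cdot 119 = \frac{119}{3} \approx 39.667$)
$y{\left(k,s \right)} = \frac{1}{2 s}$
$M{\left(a,c \right)} = - \frac{1}{20} - a$ ($M{\left(a,c \right)} = \frac{1}{2 \left(-10\right)} - a = \frac{1}{2} \left(- \frac{1}{10}\right) - a = - \frac{1}{20} - a$)
$x = \frac{111503}{3}$ ($x = \frac{119 \left(330 + 607\right)}{3} = \frac{119}{3} \cdot 937 = \frac{111503}{3} \approx 37168.0$)
$\left(538258 + x\right) + M{\left(-308 - p,-1780 \right)} = \left(538258 + \frac{111503}{3}\right) - \left(- \frac{6159}{20} - 11\right) = \frac{1726277}{3} - - \frac{6379}{20} = \frac{1726277}{3} + \left(- \frac{1}{20} + 319\right) = \frac{1726277}{3} + \frac{6379}{20} = \frac{34544677}{60}$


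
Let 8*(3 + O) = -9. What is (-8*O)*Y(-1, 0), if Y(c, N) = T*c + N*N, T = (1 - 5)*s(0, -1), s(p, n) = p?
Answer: 0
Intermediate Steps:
O = -33/8 (O = -3 + (⅛)*(-9) = -3 - 9/8 = -33/8 ≈ -4.1250)
T = 0 (T = (1 - 5)*0 = -4*0 = 0)
Y(c, N) = N² (Y(c, N) = 0*c + N*N = 0 + N² = N²)
(-8*O)*Y(-1, 0) = -8*(-33/8)*0² = 33*0 = 0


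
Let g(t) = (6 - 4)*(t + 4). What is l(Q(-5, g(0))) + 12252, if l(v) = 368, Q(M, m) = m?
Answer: 12620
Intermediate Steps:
g(t) = 8 + 2*t (g(t) = 2*(4 + t) = 8 + 2*t)
l(Q(-5, g(0))) + 12252 = 368 + 12252 = 12620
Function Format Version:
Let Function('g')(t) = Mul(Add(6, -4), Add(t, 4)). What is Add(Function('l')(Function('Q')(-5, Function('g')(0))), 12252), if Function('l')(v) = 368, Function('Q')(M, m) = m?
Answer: 12620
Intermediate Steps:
Function('g')(t) = Add(8, Mul(2, t)) (Function('g')(t) = Mul(2, Add(4, t)) = Add(8, Mul(2, t)))
Add(Function('l')(Function('Q')(-5, Function('g')(0))), 12252) = Add(368, 12252) = 12620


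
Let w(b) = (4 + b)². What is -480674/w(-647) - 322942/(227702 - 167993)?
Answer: -162220610824/24686626341 ≈ -6.5712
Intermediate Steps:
-480674/w(-647) - 322942/(227702 - 167993) = -480674/(4 - 647)² - 322942/(227702 - 167993) = -480674/((-643)²) - 322942/59709 = -480674/413449 - 322942*1/59709 = -480674*1/413449 - 322942/59709 = -480674/413449 - 322942/59709 = -162220610824/24686626341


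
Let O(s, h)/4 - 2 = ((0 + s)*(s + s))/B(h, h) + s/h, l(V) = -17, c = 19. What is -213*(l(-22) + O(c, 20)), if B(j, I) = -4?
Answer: 774468/5 ≈ 1.5489e+5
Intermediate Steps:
O(s, h) = 8 - 2*s**2 + 4*s/h (O(s, h) = 8 + 4*(((0 + s)*(s + s))/(-4) + s/h) = 8 + 4*((s*(2*s))*(-1/4) + s/h) = 8 + 4*((2*s**2)*(-1/4) + s/h) = 8 + 4*(-s**2/2 + s/h) = 8 + (-2*s**2 + 4*s/h) = 8 - 2*s**2 + 4*s/h)
-213*(l(-22) + O(c, 20)) = -213*(-17 + (8 - 2*19**2 + 4*19/20)) = -213*(-17 + (8 - 2*361 + 4*19*(1/20))) = -213*(-17 + (8 - 722 + 19/5)) = -213*(-17 - 3551/5) = -213*(-3636/5) = 774468/5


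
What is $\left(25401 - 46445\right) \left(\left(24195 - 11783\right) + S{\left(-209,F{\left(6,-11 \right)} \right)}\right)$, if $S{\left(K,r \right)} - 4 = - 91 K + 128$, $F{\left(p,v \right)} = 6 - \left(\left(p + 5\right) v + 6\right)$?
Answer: $-664211772$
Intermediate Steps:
$F{\left(p,v \right)} = - v \left(5 + p\right)$ ($F{\left(p,v \right)} = 6 - \left(\left(5 + p\right) v + 6\right) = 6 - \left(v \left(5 + p\right) + 6\right) = 6 - \left(6 + v \left(5 + p\right)\right) = - v \left(5 + p\right)$)
$S{\left(K,r \right)} = 132 - 91 K$ ($S{\left(K,r \right)} = 4 - \left(-128 + 91 K\right) = 132 - 91 K$)
$\left(25401 - 46445\right) \left(\left(24195 - 11783\right) + S{\left(-209,F{\left(6,-11 \right)} \right)}\right) = \left(25401 - 46445\right) \left(\left(24195 - 11783\right) + \left(132 - -19019\right)\right) = - 21044 \left(\left(24195 - 11783\right) + \left(132 + 19019\right)\right) = - 21044 \left(12412 + 19151\right) = \left(-21044\right) 31563 = -664211772$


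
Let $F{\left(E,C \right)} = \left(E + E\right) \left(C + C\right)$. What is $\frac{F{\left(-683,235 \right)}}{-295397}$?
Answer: $\frac{642020}{295397} \approx 2.1734$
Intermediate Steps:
$F{\left(E,C \right)} = 4 C E$ ($F{\left(E,C \right)} = 2 E 2 C = 4 C E$)
$\frac{F{\left(-683,235 \right)}}{-295397} = \frac{4 \cdot 235 \left(-683\right)}{-295397} = \left(-642020\right) \left(- \frac{1}{295397}\right) = \frac{642020}{295397}$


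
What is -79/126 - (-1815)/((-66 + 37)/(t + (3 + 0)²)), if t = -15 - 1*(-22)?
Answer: -3661331/3654 ≈ -1002.0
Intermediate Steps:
t = 7 (t = -15 + 22 = 7)
-79/126 - (-1815)/((-66 + 37)/(t + (3 + 0)²)) = -79/126 - (-1815)/((-66 + 37)/(7 + (3 + 0)²)) = -79*1/126 - (-1815)/((-29/(7 + 3²))) = -79/126 - (-1815)/((-29/(7 + 9))) = -79/126 - (-1815)/((-29/16)) = -79/126 - (-1815)/((-29*1/16)) = -79/126 - (-1815)/(-29/16) = -79/126 - (-1815)*(-16)/29 = -79/126 - 121*240/29 = -79/126 - 29040/29 = -3661331/3654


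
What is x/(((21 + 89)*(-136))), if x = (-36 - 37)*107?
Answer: 7811/14960 ≈ 0.52213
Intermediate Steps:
x = -7811 (x = -73*107 = -7811)
x/(((21 + 89)*(-136))) = -7811*(-1/(136*(21 + 89))) = -7811/(110*(-136)) = -7811/(-14960) = -7811*(-1/14960) = 7811/14960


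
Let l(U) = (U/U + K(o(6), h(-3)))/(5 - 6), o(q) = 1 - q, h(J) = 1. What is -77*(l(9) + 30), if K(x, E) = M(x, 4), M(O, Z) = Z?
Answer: -1925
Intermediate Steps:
K(x, E) = 4
l(U) = -5 (l(U) = (U/U + 4)/(5 - 6) = (1 + 4)/(-1) = 5*(-1) = -5)
-77*(l(9) + 30) = -77*(-5 + 30) = -77*25 = -1925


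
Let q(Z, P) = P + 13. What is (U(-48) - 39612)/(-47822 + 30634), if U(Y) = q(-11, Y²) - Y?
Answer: 37247/17188 ≈ 2.1670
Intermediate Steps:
q(Z, P) = 13 + P
U(Y) = 13 + Y² - Y (U(Y) = (13 + Y²) - Y = 13 + Y² - Y)
(U(-48) - 39612)/(-47822 + 30634) = ((13 + (-48)² - 1*(-48)) - 39612)/(-47822 + 30634) = ((13 + 2304 + 48) - 39612)/(-17188) = (2365 - 39612)*(-1/17188) = -37247*(-1/17188) = 37247/17188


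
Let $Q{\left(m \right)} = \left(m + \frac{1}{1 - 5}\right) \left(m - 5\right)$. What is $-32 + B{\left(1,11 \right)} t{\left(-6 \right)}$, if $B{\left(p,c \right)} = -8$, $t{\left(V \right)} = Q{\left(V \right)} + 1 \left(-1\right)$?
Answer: $-574$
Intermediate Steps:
$Q{\left(m \right)} = \left(-5 + m\right) \left(- \frac{1}{4} + m\right)$ ($Q{\left(m \right)} = \left(m + \frac{1}{-4}\right) \left(-5 + m\right) = \left(m - \frac{1}{4}\right) \left(-5 + m\right) = \left(- \frac{1}{4} + m\right) \left(-5 + m\right) = \left(-5 + m\right) \left(- \frac{1}{4} + m\right)$)
$t{\left(V \right)} = \frac{1}{4} + V^{2} - \frac{21 V}{4}$ ($t{\left(V \right)} = \left(\frac{5}{4} + V^{2} - \frac{21 V}{4}\right) + 1 \left(-1\right) = \left(\frac{5}{4} + V^{2} - \frac{21 V}{4}\right) - 1 = \frac{1}{4} + V^{2} - \frac{21 V}{4}$)
$-32 + B{\left(1,11 \right)} t{\left(-6 \right)} = -32 - 8 \left(\frac{1}{4} + \left(-6\right)^{2} - - \frac{63}{2}\right) = -32 - 8 \left(\frac{1}{4} + 36 + \frac{63}{2}\right) = -32 - 542 = -574$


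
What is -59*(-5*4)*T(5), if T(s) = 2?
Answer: 2360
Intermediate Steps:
-59*(-5*4)*T(5) = -59*(-5*4)*2 = -(-1180)*2 = -59*(-40) = 2360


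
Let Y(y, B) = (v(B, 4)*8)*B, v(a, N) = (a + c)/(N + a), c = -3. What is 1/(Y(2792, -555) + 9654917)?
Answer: 551/5317381747 ≈ 1.0362e-7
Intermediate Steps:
v(a, N) = (-3 + a)/(N + a) (v(a, N) = (a - 3)/(N + a) = (-3 + a)/(N + a))
Y(y, B) = 8*B*(-3 + B)/(4 + B) (Y(y, B) = (((-3 + B)/(4 + B))*8)*B = (8*(-3 + B)/(4 + B))*B = 8*B*(-3 + B)/(4 + B))
1/(Y(2792, -555) + 9654917) = 1/(8*(-555)*(-3 - 555)/(4 - 555) + 9654917) = 1/(8*(-555)*(-558)/(-551) + 9654917) = 1/(8*(-555)*(-1/551)*(-558) + 9654917) = 1/(-2477520/551 + 9654917) = 1/(5317381747/551) = 551/5317381747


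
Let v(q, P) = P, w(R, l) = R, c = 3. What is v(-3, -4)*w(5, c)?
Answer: -20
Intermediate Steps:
v(-3, -4)*w(5, c) = -4*5 = -20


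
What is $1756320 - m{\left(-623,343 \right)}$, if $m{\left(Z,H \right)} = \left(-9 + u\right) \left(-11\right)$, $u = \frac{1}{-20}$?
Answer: $\frac{35124409}{20} \approx 1.7562 \cdot 10^{6}$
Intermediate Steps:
$u = - \frac{1}{20} \approx -0.05$
$m{\left(Z,H \right)} = \frac{1991}{20}$ ($m{\left(Z,H \right)} = \left(-9 - \frac{1}{20}\right) \left(-11\right) = \left(- \frac{181}{20}\right) \left(-11\right) = \frac{1991}{20}$)
$1756320 - m{\left(-623,343 \right)} = 1756320 - \frac{1991}{20} = \frac{35124409}{20}$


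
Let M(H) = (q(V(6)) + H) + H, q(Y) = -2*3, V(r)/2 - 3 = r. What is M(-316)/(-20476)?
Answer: 319/10238 ≈ 0.031158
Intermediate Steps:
V(r) = 6 + 2*r
q(Y) = -6
M(H) = -6 + 2*H (M(H) = (-6 + H) + H = -6 + 2*H)
M(-316)/(-20476) = (-6 + 2*(-316))/(-20476) = (-6 - 632)*(-1/20476) = -638*(-1/20476) = 319/10238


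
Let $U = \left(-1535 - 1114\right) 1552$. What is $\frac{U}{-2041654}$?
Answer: $\frac{2055624}{1020827} \approx 2.0137$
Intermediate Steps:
$U = -4111248$ ($U = \left(-2649\right) 1552 = -4111248$)
$\frac{U}{-2041654} = - \frac{4111248}{-2041654} = \left(-4111248\right) \left(- \frac{1}{2041654}\right) = \frac{2055624}{1020827}$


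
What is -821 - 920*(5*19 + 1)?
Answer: -89141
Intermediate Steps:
-821 - 920*(5*19 + 1) = -821 - 920*(95 + 1) = -821 - 920*96 = -821 - 88320 = -89141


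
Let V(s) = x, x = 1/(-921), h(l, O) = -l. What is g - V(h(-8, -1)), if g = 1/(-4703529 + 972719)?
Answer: 3729889/3436076010 ≈ 0.0010855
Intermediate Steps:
x = -1/921 ≈ -0.0010858
V(s) = -1/921
g = -1/3730810 (g = 1/(-3730810) = -1/3730810 ≈ -2.6804e-7)
g - V(h(-8, -1)) = -1/3730810 - 1*(-1/921) = -1/3730810 + 1/921 = 3729889/3436076010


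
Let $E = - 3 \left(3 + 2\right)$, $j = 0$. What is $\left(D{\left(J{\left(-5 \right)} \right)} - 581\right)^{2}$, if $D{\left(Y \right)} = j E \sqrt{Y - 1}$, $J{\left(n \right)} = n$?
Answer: $337561$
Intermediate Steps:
$E = -15$ ($E = \left(-3\right) 5 = -15$)
$D{\left(Y \right)} = 0$ ($D{\left(Y \right)} = 0 \left(-15\right) \sqrt{Y - 1} = 0 \sqrt{-1 + Y} = 0$)
$\left(D{\left(J{\left(-5 \right)} \right)} - 581\right)^{2} = \left(0 - 581\right)^{2} = \left(-581\right)^{2} = 337561$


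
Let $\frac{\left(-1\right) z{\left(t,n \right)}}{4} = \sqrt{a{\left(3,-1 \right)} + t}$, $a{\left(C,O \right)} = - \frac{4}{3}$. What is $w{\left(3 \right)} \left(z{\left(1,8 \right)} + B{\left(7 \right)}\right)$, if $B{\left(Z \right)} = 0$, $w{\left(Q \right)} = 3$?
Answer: $- 4 i \sqrt{3} \approx - 6.9282 i$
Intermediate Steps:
$a{\left(C,O \right)} = - \frac{4}{3}$ ($a{\left(C,O \right)} = \left(-4\right) \frac{1}{3} = - \frac{4}{3}$)
$z{\left(t,n \right)} = - 4 \sqrt{- \frac{4}{3} + t}$
$w{\left(3 \right)} \left(z{\left(1,8 \right)} + B{\left(7 \right)}\right) = 3 \left(- \frac{4 \sqrt{-12 + 9 \cdot 1}}{3} + 0\right) = 3 \left(- \frac{4 \sqrt{-12 + 9}}{3} + 0\right) = 3 \left(- \frac{4 \sqrt{-3}}{3} + 0\right) = 3 \left(- \frac{4 i \sqrt{3}}{3} + 0\right) = 3 \left(- \frac{4 i \sqrt{3}}{3}\right) = - 4 i \sqrt{3}$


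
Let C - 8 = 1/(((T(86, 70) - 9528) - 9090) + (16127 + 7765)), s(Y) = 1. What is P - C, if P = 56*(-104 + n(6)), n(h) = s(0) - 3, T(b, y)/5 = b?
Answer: -33904577/5704 ≈ -5944.0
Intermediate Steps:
T(b, y) = 5*b
n(h) = -2 (n(h) = 1 - 3 = -2)
C = 45633/5704 (C = 8 + 1/(((5*86 - 9528) - 9090) + (16127 + 7765)) = 8 + 1/(((430 - 9528) - 9090) + 23892) = 8 + 1/((-9098 - 9090) + 23892) = 8 + 1/(-18188 + 23892) = 8 + 1/5704 = 45633/5704 ≈ 8.0002)
P = -5936 (P = 56*(-104 - 2) = 56*(-106) = -5936)
P - C = -5936 - 1*45633/5704 = -5936 - 45633/5704 = -33904577/5704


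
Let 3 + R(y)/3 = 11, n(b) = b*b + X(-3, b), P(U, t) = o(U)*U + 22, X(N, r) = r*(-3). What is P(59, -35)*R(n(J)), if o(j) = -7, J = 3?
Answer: -9384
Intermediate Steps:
X(N, r) = -3*r
P(U, t) = 22 - 7*U (P(U, t) = -7*U + 22 = 22 - 7*U)
n(b) = b² - 3*b (n(b) = b*b - 3*b = b² - 3*b)
R(y) = 24 (R(y) = -9 + 3*11 = -9 + 33 = 24)
P(59, -35)*R(n(J)) = (22 - 7*59)*24 = (22 - 413)*24 = -391*24 = -9384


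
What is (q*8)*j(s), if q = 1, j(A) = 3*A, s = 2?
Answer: 48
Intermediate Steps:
(q*8)*j(s) = (1*8)*(3*2) = 8*6 = 48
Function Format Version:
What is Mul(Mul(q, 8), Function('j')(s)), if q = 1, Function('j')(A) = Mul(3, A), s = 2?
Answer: 48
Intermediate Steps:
Mul(Mul(q, 8), Function('j')(s)) = Mul(Mul(1, 8), Mul(3, 2)) = Mul(8, 6) = 48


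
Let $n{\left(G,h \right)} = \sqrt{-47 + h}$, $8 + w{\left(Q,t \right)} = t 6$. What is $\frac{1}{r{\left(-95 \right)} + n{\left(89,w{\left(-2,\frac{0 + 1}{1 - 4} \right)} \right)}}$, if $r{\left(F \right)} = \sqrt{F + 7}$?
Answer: $- \frac{i}{\sqrt{57} + 2 \sqrt{22}} \approx - 0.059064 i$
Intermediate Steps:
$w{\left(Q,t \right)} = -8 + 6 t$ ($w{\left(Q,t \right)} = -8 + t 6 = -8 + 6 t$)
$r{\left(F \right)} = \sqrt{7 + F}$
$\frac{1}{r{\left(-95 \right)} + n{\left(89,w{\left(-2,\frac{0 + 1}{1 - 4} \right)} \right)}} = \frac{1}{\sqrt{7 - 95} + \sqrt{-47 - \left(8 - 6 \frac{0 + 1}{1 - 4}\right)}} = \frac{1}{\sqrt{-88} + \sqrt{-47 - \left(8 - 6 \cdot 1 \frac{1}{-3}\right)}} = \frac{1}{2 i \sqrt{22} + \sqrt{-47 - \left(8 - 6 \cdot 1 \left(- \frac{1}{3}\right)\right)}} = \frac{1}{2 i \sqrt{22} + \sqrt{-47 + \left(-8 + 6 \left(- \frac{1}{3}\right)\right)}} = \frac{1}{2 i \sqrt{22} + \sqrt{-47 - 10}} = \frac{1}{2 i \sqrt{22} + \sqrt{-57}} = \frac{1}{2 i \sqrt{22} + i \sqrt{57}} = \frac{1}{i \sqrt{57} + 2 i \sqrt{22}}$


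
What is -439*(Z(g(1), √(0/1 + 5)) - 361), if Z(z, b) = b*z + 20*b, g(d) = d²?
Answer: 158479 - 9219*√5 ≈ 1.3786e+5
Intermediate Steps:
Z(z, b) = 20*b + b*z
-439*(Z(g(1), √(0/1 + 5)) - 361) = -439*(√(0/1 + 5)*(20 + 1²) - 361) = -439*(√(0*1 + 5)*(20 + 1) - 361) = -439*(√(0 + 5)*21 - 361) = -439*(√5*21 - 361) = -439*(21*√5 - 361) = -439*(-361 + 21*√5) = 158479 - 9219*√5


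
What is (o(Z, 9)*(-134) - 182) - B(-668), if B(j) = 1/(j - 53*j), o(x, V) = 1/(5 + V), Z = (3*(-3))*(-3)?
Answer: -46580983/243152 ≈ -191.57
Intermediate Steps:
Z = 27 (Z = -9*(-3) = 27)
o(x, V) = 1/(5 + V)
B(j) = -1/(52*j) (B(j) = 1/(-52*j) = -1/(52*j))
(o(Z, 9)*(-134) - 182) - B(-668) = (-134/(5 + 9) - 182) - (-1)/(52*(-668)) = (-134/14 - 182) - (-1)*(-1)/(52*668) = ((1/14)*(-134) - 182) - 1*1/34736 = (-67/7 - 182) - 1/34736 = -1341/7 - 1/34736 = -46580983/243152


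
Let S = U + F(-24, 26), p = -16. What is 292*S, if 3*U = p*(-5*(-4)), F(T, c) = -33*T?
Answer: 600352/3 ≈ 2.0012e+5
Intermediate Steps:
U = -320/3 (U = (-(-16)*5*(-4))/3 = (-(-16)*(-20))/3 = (-16*20)/3 = (⅓)*(-320) = -320/3 ≈ -106.67)
S = 2056/3 (S = -320/3 - 33*(-24) = -320/3 + 792 = 2056/3 ≈ 685.33)
292*S = 292*(2056/3) = 600352/3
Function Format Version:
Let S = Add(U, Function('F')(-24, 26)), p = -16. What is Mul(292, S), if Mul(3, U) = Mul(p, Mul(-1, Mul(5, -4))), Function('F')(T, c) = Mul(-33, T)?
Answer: Rational(600352, 3) ≈ 2.0012e+5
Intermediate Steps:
U = Rational(-320, 3) (U = Mul(Rational(1, 3), Mul(-16, Mul(-1, Mul(5, -4)))) = Mul(Rational(1, 3), Mul(-16, Mul(-1, -20))) = Mul(Rational(1, 3), Mul(-16, 20)) = Mul(Rational(1, 3), -320) = Rational(-320, 3) ≈ -106.67)
S = Rational(2056, 3) (S = Add(Rational(-320, 3), Mul(-33, -24)) = Add(Rational(-320, 3), 792) = Rational(2056, 3) ≈ 685.33)
Mul(292, S) = Mul(292, Rational(2056, 3)) = Rational(600352, 3)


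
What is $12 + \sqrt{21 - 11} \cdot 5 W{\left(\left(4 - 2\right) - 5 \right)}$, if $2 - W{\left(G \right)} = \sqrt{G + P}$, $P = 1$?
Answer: $12 + 5 \sqrt{10} \left(2 - i \sqrt{2}\right) \approx 43.623 - 22.361 i$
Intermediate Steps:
$W{\left(G \right)} = 2 - \sqrt{1 + G}$ ($W{\left(G \right)} = 2 - \sqrt{G + 1} = 2 - \sqrt{1 + G}$)
$12 + \sqrt{21 - 11} \cdot 5 W{\left(\left(4 - 2\right) - 5 \right)} = 12 + \sqrt{21 - 11} \cdot 5 \left(2 - \sqrt{1 + \left(\left(4 - 2\right) - 5\right)}\right) = 12 + \sqrt{10} \cdot 5 \left(2 - \sqrt{1 + \left(2 - 5\right)}\right) = 12 + \sqrt{10} \cdot 5 \left(2 - \sqrt{1 - 3}\right) = 12 + \sqrt{10} \cdot 5 \left(2 - \sqrt{-2}\right) = 12 + \sqrt{10} \cdot 5 \left(2 - i \sqrt{2}\right) = 12 + \sqrt{10} \left(10 - 5 i \sqrt{2}\right)$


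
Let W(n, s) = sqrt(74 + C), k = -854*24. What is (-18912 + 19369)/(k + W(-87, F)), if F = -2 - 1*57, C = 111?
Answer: -9366672/420085831 - 457*sqrt(185)/420085831 ≈ -0.022312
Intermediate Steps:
F = -59 (F = -2 - 57 = -59)
k = -20496
W(n, s) = sqrt(185) (W(n, s) = sqrt(74 + 111) = sqrt(185))
(-18912 + 19369)/(k + W(-87, F)) = (-18912 + 19369)/(-20496 + sqrt(185)) = 457/(-20496 + sqrt(185))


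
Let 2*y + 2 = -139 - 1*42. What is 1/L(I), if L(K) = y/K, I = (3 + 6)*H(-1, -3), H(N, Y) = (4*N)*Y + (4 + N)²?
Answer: -126/61 ≈ -2.0656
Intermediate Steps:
H(N, Y) = (4 + N)² + 4*N*Y (H(N, Y) = 4*N*Y + (4 + N)² = (4 + N)² + 4*N*Y)
I = 189 (I = (3 + 6)*((4 - 1)² + 4*(-1)*(-3)) = 9*(3² + 12) = 9*(9 + 12) = 9*21 = 189)
y = -183/2 (y = -1 + (-139 - 1*42)/2 = -1 + (-139 - 42)/2 = -1 + (½)*(-181) = -1 - 181/2 = -183/2 ≈ -91.500)
L(K) = -183/(2*K)
1/L(I) = 1/(-183/2/189) = 1/(-183/2*1/189) = 1/(-61/126) = -126/61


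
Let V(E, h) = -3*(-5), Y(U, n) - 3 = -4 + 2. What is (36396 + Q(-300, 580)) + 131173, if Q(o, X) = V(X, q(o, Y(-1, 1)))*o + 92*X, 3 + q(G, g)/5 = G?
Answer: 216429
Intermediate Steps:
Y(U, n) = 1 (Y(U, n) = 3 + (-4 + 2) = 3 - 2 = 1)
q(G, g) = -15 + 5*G
V(E, h) = 15
Q(o, X) = 15*o + 92*X
(36396 + Q(-300, 580)) + 131173 = (36396 + (15*(-300) + 92*580)) + 131173 = (36396 + (-4500 + 53360)) + 131173 = (36396 + 48860) + 131173 = 85256 + 131173 = 216429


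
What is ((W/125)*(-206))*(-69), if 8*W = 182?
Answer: 646737/250 ≈ 2586.9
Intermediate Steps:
W = 91/4 (W = (1/8)*182 = 91/4 ≈ 22.750)
((W/125)*(-206))*(-69) = (((91/4)/125)*(-206))*(-69) = (((91/4)*(1/125))*(-206))*(-69) = ((91/500)*(-206))*(-69) = -9373/250*(-69) = 646737/250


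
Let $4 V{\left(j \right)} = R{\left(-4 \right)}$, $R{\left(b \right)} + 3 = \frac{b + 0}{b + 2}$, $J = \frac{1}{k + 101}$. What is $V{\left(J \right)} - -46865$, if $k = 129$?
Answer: $\frac{187459}{4} \approx 46865.0$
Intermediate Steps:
$J = \frac{1}{230}$ ($J = \frac{1}{129 + 101} = \frac{1}{230} \approx 0.0043478$)
$R{\left(b \right)} = -3 + \frac{b}{2 + b}$ ($R{\left(b \right)} = -3 + \frac{b + 0}{b + 2} = -3 + \frac{b}{2 + b}$)
$V{\left(j \right)} = - \frac{1}{4}$ ($V{\left(j \right)} = \frac{2 \frac{1}{2 - 4} \left(-3 - -4\right)}{4} = \frac{2 \frac{1}{-2} \left(-3 + 4\right)}{4} = \frac{2 \left(- \frac{1}{2}\right) 1}{4} = \frac{1}{4} \left(-1\right) = - \frac{1}{4}$)
$V{\left(J \right)} - -46865 = - \frac{1}{4} - -46865 = - \frac{1}{4} + 46865 = \frac{187459}{4}$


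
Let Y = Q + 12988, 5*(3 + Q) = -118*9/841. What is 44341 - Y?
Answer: 131853042/4205 ≈ 31356.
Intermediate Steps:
Q = -13677/4205 (Q = -3 + (-118*9/841)/5 = -3 + (-1062*1/841)/5 = -3 + (⅕)*(-1062/841) = -3 - 1062/4205 = -13677/4205 ≈ -3.2526)
Y = 54600863/4205 (Y = -13677/4205 + 12988 = 54600863/4205 ≈ 12985.)
44341 - Y = 44341 - 1*54600863/4205 = 44341 - 54600863/4205 = 131853042/4205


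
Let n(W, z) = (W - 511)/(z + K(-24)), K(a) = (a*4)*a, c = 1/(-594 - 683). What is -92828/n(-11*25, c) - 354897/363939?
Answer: 16566394863257035/60882263493 ≈ 2.7211e+5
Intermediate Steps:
c = -1/1277 (c = 1/(-1277) = -1/1277 ≈ -0.00078308)
K(a) = 4*a² (K(a) = (4*a)*a = 4*a²)
n(W, z) = (-511 + W)/(2304 + z) (n(W, z) = (W - 511)/(z + 4*(-24)²) = (-511 + W)/(z + 4*576) = (-511 + W)/(z + 2304) = (-511 + W)/(2304 + z))
-92828/n(-11*25, c) - 354897/363939 = -92828*(2304 - 1/1277)/(-511 - 11*25) - 354897/363939 = -92828*2942207/(1277*(-511 - 275)) - 354897*1/363939 = -92828/((1277/2942207)*(-786)) - 118299/121313 = -92828/(-1003722/2942207) - 118299/121313 = -92828*(-2942207/1003722) - 118299/121313 = 136559595698/501861 - 118299/121313 = 16566394863257035/60882263493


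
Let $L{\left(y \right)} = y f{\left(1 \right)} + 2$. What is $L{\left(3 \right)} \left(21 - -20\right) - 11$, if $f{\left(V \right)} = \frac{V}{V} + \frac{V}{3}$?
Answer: $235$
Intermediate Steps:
$f{\left(V \right)} = 1 + \frac{V}{3}$ ($f{\left(V \right)} = 1 + V \frac{1}{3} = 1 + \frac{V}{3}$)
$L{\left(y \right)} = 2 + \frac{4 y}{3}$ ($L{\left(y \right)} = y \left(1 + \frac{1}{3} \cdot 1\right) + 2 = y \left(1 + \frac{1}{3}\right) + 2 = y \frac{4}{3} + 2 = \frac{4 y}{3} + 2 = 2 + \frac{4 y}{3}$)
$L{\left(3 \right)} \left(21 - -20\right) - 11 = \left(2 + \frac{4}{3} \cdot 3\right) \left(21 - -20\right) - 11 = \left(2 + 4\right) \left(21 + 20\right) - 11 = 6 \cdot 41 - 11 = 246 - 11 = 235$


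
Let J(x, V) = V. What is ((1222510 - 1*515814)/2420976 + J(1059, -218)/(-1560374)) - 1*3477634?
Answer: -821075405399112259/236101750314 ≈ -3.4776e+6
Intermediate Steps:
((1222510 - 1*515814)/2420976 + J(1059, -218)/(-1560374)) - 1*3477634 = ((1222510 - 1*515814)/2420976 - 218/(-1560374)) - 1*3477634 = ((1222510 - 515814)*(1/2420976) - 218*(-1/1560374)) - 3477634 = (706696*(1/2420976) + 109/780187) - 3477634 = (88337/302622 + 109/780187) - 3477634 = 68952364817/236101750314 - 3477634 = -821075405399112259/236101750314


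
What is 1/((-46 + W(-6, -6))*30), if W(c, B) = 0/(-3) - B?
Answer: -1/1200 ≈ -0.00083333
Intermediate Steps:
W(c, B) = -B (W(c, B) = 0*(-⅓) - B = 0 - B = -B)
1/((-46 + W(-6, -6))*30) = 1/((-46 - 1*(-6))*30) = 1/((-46 + 6)*30) = 1/(-40*30) = 1/(-1200) = -1/1200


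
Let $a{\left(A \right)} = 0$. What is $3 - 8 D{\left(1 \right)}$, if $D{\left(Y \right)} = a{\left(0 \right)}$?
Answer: $3$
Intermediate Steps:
$D{\left(Y \right)} = 0$
$3 - 8 D{\left(1 \right)} = 3 - 0 = 3 + 0 = 3$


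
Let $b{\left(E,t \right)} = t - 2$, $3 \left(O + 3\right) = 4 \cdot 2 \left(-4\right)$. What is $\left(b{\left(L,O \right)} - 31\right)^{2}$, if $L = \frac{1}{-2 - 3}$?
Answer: $\frac{19600}{9} \approx 2177.8$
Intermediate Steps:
$O = - \frac{41}{3}$ ($O = -3 + \frac{4 \cdot 2 \left(-4\right)}{3} = -3 + \frac{8 \left(-4\right)}{3} = -3 + \frac{1}{3} \left(-32\right) = -3 - \frac{32}{3} = - \frac{41}{3} \approx -13.667$)
$L = - \frac{1}{5}$ ($L = \frac{1}{-5} = - \frac{1}{5} \approx -0.2$)
$b{\left(E,t \right)} = -2 + t$ ($b{\left(E,t \right)} = t - 2 = -2 + t$)
$\left(b{\left(L,O \right)} - 31\right)^{2} = \left(\left(-2 - \frac{41}{3}\right) - 31\right)^{2} = \left(- \frac{47}{3} - 31\right)^{2} = \left(- \frac{140}{3}\right)^{2} = \frac{19600}{9}$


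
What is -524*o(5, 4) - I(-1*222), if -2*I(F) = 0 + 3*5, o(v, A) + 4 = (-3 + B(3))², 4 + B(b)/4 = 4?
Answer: -5225/2 ≈ -2612.5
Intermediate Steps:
B(b) = 0 (B(b) = -16 + 4*4 = -16 + 16 = 0)
o(v, A) = 5 (o(v, A) = -4 + (-3 + 0)² = -4 + (-3)² = -4 + 9 = 5)
I(F) = -15/2 (I(F) = -(0 + 3*5)/2 = -(0 + 15)/2 = -½*15 = -15/2)
-524*o(5, 4) - I(-1*222) = -524*5 - 1*(-15/2) = -2620 + 15/2 = -5225/2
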